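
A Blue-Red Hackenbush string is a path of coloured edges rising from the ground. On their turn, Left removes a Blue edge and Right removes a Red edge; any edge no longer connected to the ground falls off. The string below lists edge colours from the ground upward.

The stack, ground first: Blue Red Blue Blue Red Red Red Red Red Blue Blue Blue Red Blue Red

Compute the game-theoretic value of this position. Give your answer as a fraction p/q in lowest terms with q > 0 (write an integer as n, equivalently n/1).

g(B) = { 0 | (no moves) } ⇒ 1
g(BR) = { 0 | 1 } ⇒ 1/2
g(BRB) = { 0; 1/2 | 1 } ⇒ 3/4
g(BRBB) = { 0; 1/2; 3/4 | 1 } ⇒ 7/8
g(BRBBR) = { 0; 1/2; 3/4 | 7/8; 1 } ⇒ 13/16
g(BRBBRR) = { 0; 1/2; 3/4 | 13/16; 7/8; 1 } ⇒ 25/32
g(BRBBRRR) = { 0; 1/2; 3/4 | 25/32; 13/16; 7/8; 1 } ⇒ 49/64
g(BRBBRRRR) = { 0; 1/2; 3/4 | 49/64; 25/32; 13/16; 7/8; 1 } ⇒ 97/128
g(BRBBRRRRR) = { 0; 1/2; 3/4 | 97/128; 49/64; 25/32; 13/16; 7/8; 1 } ⇒ 193/256
g(BRBBRRRRRB) = { 0; 1/2; 3/4; 193/256 | 97/128; 49/64; 25/32; 13/16; 7/8; 1 } ⇒ 387/512
g(BRBBRRRRRBB) = { 0; 1/2; 3/4; 193/256; 387/512 | 97/128; 49/64; 25/32; 13/16; 7/8; 1 } ⇒ 775/1024
g(BRBBRRRRRBBB) = { 0; 1/2; 3/4; 193/256; 387/512; 775/1024 | 97/128; 49/64; 25/32; 13/16; 7/8; 1 } ⇒ 1551/2048
g(BRBBRRRRRBBBR) = { 0; 1/2; 3/4; 193/256; 387/512; 775/1024 | 1551/2048; 97/128; 49/64; 25/32; 13/16; 7/8; 1 } ⇒ 3101/4096
g(BRBBRRRRRBBBRB) = { 0; 1/2; 3/4; 193/256; 387/512; 775/1024; 3101/4096 | 1551/2048; 97/128; 49/64; 25/32; 13/16; 7/8; 1 } ⇒ 6203/8192
g(BRBBRRRRRBBBRBR) = { 0; 1/2; 3/4; 193/256; 387/512; 775/1024; 3101/4096 | 6203/8192; 1551/2048; 97/128; 49/64; 25/32; 13/16; 7/8; 1 } ⇒ 12405/16384

12405/16384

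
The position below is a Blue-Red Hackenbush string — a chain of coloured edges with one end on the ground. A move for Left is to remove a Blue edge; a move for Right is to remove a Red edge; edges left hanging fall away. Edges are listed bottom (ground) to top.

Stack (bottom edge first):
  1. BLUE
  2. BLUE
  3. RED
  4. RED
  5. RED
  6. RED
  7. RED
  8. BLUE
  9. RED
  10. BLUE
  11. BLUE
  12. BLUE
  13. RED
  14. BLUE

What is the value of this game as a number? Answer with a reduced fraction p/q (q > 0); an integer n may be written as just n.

B: Left { 0 }, Right { ∅ } → simplest 1
BB: Left { 0, 1 }, Right { ∅ } → simplest 2
BBR: Left { 0, 1 }, Right { 2 } → simplest 3/2
BBRR: Left { 0, 1 }, Right { 3/2, 2 } → simplest 5/4
BBRRR: Left { 0, 1 }, Right { 5/4, 3/2, 2 } → simplest 9/8
BBRRRR: Left { 0, 1 }, Right { 9/8, 5/4, 3/2, 2 } → simplest 17/16
BBRRRRR: Left { 0, 1 }, Right { 17/16, 9/8, 5/4, 3/2, 2 } → simplest 33/32
BBRRRRRB: Left { 0, 1, 33/32 }, Right { 17/16, 9/8, 5/4, 3/2, 2 } → simplest 67/64
BBRRRRRBR: Left { 0, 1, 33/32 }, Right { 67/64, 17/16, 9/8, 5/4, 3/2, 2 } → simplest 133/128
BBRRRRRBRB: Left { 0, 1, 33/32, 133/128 }, Right { 67/64, 17/16, 9/8, 5/4, 3/2, 2 } → simplest 267/256
BBRRRRRBRBB: Left { 0, 1, 33/32, 133/128, 267/256 }, Right { 67/64, 17/16, 9/8, 5/4, 3/2, 2 } → simplest 535/512
BBRRRRRBRBBB: Left { 0, 1, 33/32, 133/128, 267/256, 535/512 }, Right { 67/64, 17/16, 9/8, 5/4, 3/2, 2 } → simplest 1071/1024
BBRRRRRBRBBBR: Left { 0, 1, 33/32, 133/128, 267/256, 535/512 }, Right { 1071/1024, 67/64, 17/16, 9/8, 5/4, 3/2, 2 } → simplest 2141/2048
BBRRRRRBRBBBRB: Left { 0, 1, 33/32, 133/128, 267/256, 535/512, 2141/2048 }, Right { 1071/1024, 67/64, 17/16, 9/8, 5/4, 3/2, 2 } → simplest 4283/4096

4283/4096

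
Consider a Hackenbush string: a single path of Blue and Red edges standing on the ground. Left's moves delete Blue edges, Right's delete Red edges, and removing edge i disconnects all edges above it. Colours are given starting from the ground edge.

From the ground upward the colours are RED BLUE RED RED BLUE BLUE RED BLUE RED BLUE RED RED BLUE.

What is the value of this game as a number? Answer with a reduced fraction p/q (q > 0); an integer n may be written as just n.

-3245/4096

g(R) = {  | 0 } → -1
g(RB) = { -1 | 0 } → -1/2
g(RBR) = { -1 | -1/2; 0 } → -3/4
g(RBRR) = { -1 | -3/4; -1/2; 0 } → -7/8
g(RBRRB) = { -1; -7/8 | -3/4; -1/2; 0 } → -13/16
g(RBRRBB) = { -1; -7/8; -13/16 | -3/4; -1/2; 0 } → -25/32
g(RBRRBBR) = { -1; -7/8; -13/16 | -25/32; -3/4; -1/2; 0 } → -51/64
g(RBRRBBRB) = { -1; -7/8; -13/16; -51/64 | -25/32; -3/4; -1/2; 0 } → -101/128
g(RBRRBBRBR) = { -1; -7/8; -13/16; -51/64 | -101/128; -25/32; -3/4; -1/2; 0 } → -203/256
g(RBRRBBRBRB) = { -1; -7/8; -13/16; -51/64; -203/256 | -101/128; -25/32; -3/4; -1/2; 0 } → -405/512
g(RBRRBBRBRBR) = { -1; -7/8; -13/16; -51/64; -203/256 | -405/512; -101/128; -25/32; -3/4; -1/2; 0 } → -811/1024
g(RBRRBBRBRBRR) = { -1; -7/8; -13/16; -51/64; -203/256 | -811/1024; -405/512; -101/128; -25/32; -3/4; -1/2; 0 } → -1623/2048
g(RBRRBBRBRBRRB) = { -1; -7/8; -13/16; -51/64; -203/256; -1623/2048 | -811/1024; -405/512; -101/128; -25/32; -3/4; -1/2; 0 } → -3245/4096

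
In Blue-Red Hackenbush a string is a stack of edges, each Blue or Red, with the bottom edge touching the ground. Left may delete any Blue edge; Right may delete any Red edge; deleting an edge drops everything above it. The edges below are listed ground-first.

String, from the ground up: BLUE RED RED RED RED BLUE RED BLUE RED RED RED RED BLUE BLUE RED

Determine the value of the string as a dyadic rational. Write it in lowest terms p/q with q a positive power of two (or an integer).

1293/16384

v_1 [B]  L=[0]  R=[∅]  -> 1
v_2 [BR]  L=[0]  R=[1]  -> 1/2
v_3 [BRR]  L=[0]  R=[1/2 1]  -> 1/4
v_4 [BRRR]  L=[0]  R=[1/4 1/2 1]  -> 1/8
v_5 [BRRRR]  L=[0]  R=[1/8 1/4 1/2 1]  -> 1/16
v_6 [BRRRRB]  L=[0 1/16]  R=[1/8 1/4 1/2 1]  -> 3/32
v_7 [BRRRRBR]  L=[0 1/16]  R=[3/32 1/8 1/4 1/2 1]  -> 5/64
v_8 [BRRRRBRB]  L=[0 1/16 5/64]  R=[3/32 1/8 1/4 1/2 1]  -> 11/128
v_9 [BRRRRBRBR]  L=[0 1/16 5/64]  R=[11/128 3/32 1/8 1/4 1/2 1]  -> 21/256
v_10 [BRRRRBRBRR]  L=[0 1/16 5/64]  R=[21/256 11/128 3/32 1/8 1/4 1/2 1]  -> 41/512
v_11 [BRRRRBRBRRR]  L=[0 1/16 5/64]  R=[41/512 21/256 11/128 3/32 1/8 1/4 1/2 1]  -> 81/1024
v_12 [BRRRRBRBRRRR]  L=[0 1/16 5/64]  R=[81/1024 41/512 21/256 11/128 3/32 1/8 1/4 1/2 1]  -> 161/2048
v_13 [BRRRRBRBRRRRB]  L=[0 1/16 5/64 161/2048]  R=[81/1024 41/512 21/256 11/128 3/32 1/8 1/4 1/2 1]  -> 323/4096
v_14 [BRRRRBRBRRRRBB]  L=[0 1/16 5/64 161/2048 323/4096]  R=[81/1024 41/512 21/256 11/128 3/32 1/8 1/4 1/2 1]  -> 647/8192
v_15 [BRRRRBRBRRRRBBR]  L=[0 1/16 5/64 161/2048 323/4096]  R=[647/8192 81/1024 41/512 21/256 11/128 3/32 1/8 1/4 1/2 1]  -> 1293/16384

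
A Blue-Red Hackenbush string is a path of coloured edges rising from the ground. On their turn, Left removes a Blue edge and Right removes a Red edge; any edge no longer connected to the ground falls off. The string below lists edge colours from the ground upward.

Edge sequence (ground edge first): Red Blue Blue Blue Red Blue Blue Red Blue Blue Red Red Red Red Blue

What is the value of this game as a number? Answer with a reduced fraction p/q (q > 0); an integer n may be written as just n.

G_1 [R]  L=[—]  R=[0]  => -1
G_2 [RB]  L=[-1]  R=[0]  => -1/2
G_3 [RBB]  L=[-1,-1/2]  R=[0]  => -1/4
G_4 [RBBB]  L=[-1,-1/2,-1/4]  R=[0]  => -1/8
G_5 [RBBBR]  L=[-1,-1/2,-1/4]  R=[-1/8,0]  => -3/16
G_6 [RBBBRB]  L=[-1,-1/2,-1/4,-3/16]  R=[-1/8,0]  => -5/32
G_7 [RBBBRBB]  L=[-1,-1/2,-1/4,-3/16,-5/32]  R=[-1/8,0]  => -9/64
G_8 [RBBBRBBR]  L=[-1,-1/2,-1/4,-3/16,-5/32]  R=[-9/64,-1/8,0]  => -19/128
G_9 [RBBBRBBRB]  L=[-1,-1/2,-1/4,-3/16,-5/32,-19/128]  R=[-9/64,-1/8,0]  => -37/256
G_10 [RBBBRBBRBB]  L=[-1,-1/2,-1/4,-3/16,-5/32,-19/128,-37/256]  R=[-9/64,-1/8,0]  => -73/512
G_11 [RBBBRBBRBBR]  L=[-1,-1/2,-1/4,-3/16,-5/32,-19/128,-37/256]  R=[-73/512,-9/64,-1/8,0]  => -147/1024
G_12 [RBBBRBBRBBRR]  L=[-1,-1/2,-1/4,-3/16,-5/32,-19/128,-37/256]  R=[-147/1024,-73/512,-9/64,-1/8,0]  => -295/2048
G_13 [RBBBRBBRBBRRR]  L=[-1,-1/2,-1/4,-3/16,-5/32,-19/128,-37/256]  R=[-295/2048,-147/1024,-73/512,-9/64,-1/8,0]  => -591/4096
G_14 [RBBBRBBRBBRRRR]  L=[-1,-1/2,-1/4,-3/16,-5/32,-19/128,-37/256]  R=[-591/4096,-295/2048,-147/1024,-73/512,-9/64,-1/8,0]  => -1183/8192
G_15 [RBBBRBBRBBRRRRB]  L=[-1,-1/2,-1/4,-3/16,-5/32,-19/128,-37/256,-1183/8192]  R=[-591/4096,-295/2048,-147/1024,-73/512,-9/64,-1/8,0]  => -2365/16384

-2365/16384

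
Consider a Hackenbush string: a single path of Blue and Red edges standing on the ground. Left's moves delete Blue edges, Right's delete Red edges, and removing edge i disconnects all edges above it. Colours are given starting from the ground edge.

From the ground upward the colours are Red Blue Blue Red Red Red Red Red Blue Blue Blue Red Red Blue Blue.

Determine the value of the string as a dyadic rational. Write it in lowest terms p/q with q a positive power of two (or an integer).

-7961/16384

v(R) = { — | 0 } -> -1
v(RB) = { -1 | 0 } -> -1/2
v(RBB) = { -1, -1/2 | 0 } -> -1/4
v(RBBR) = { -1, -1/2 | -1/4, 0 } -> -3/8
v(RBBRR) = { -1, -1/2 | -3/8, -1/4, 0 } -> -7/16
v(RBBRRR) = { -1, -1/2 | -7/16, -3/8, -1/4, 0 } -> -15/32
v(RBBRRRR) = { -1, -1/2 | -15/32, -7/16, -3/8, -1/4, 0 } -> -31/64
v(RBBRRRRR) = { -1, -1/2 | -31/64, -15/32, -7/16, -3/8, -1/4, 0 } -> -63/128
v(RBBRRRRRB) = { -1, -1/2, -63/128 | -31/64, -15/32, -7/16, -3/8, -1/4, 0 } -> -125/256
v(RBBRRRRRBB) = { -1, -1/2, -63/128, -125/256 | -31/64, -15/32, -7/16, -3/8, -1/4, 0 } -> -249/512
v(RBBRRRRRBBB) = { -1, -1/2, -63/128, -125/256, -249/512 | -31/64, -15/32, -7/16, -3/8, -1/4, 0 } -> -497/1024
v(RBBRRRRRBBBR) = { -1, -1/2, -63/128, -125/256, -249/512 | -497/1024, -31/64, -15/32, -7/16, -3/8, -1/4, 0 } -> -995/2048
v(RBBRRRRRBBBRR) = { -1, -1/2, -63/128, -125/256, -249/512 | -995/2048, -497/1024, -31/64, -15/32, -7/16, -3/8, -1/4, 0 } -> -1991/4096
v(RBBRRRRRBBBRRB) = { -1, -1/2, -63/128, -125/256, -249/512, -1991/4096 | -995/2048, -497/1024, -31/64, -15/32, -7/16, -3/8, -1/4, 0 } -> -3981/8192
v(RBBRRRRRBBBRRBB) = { -1, -1/2, -63/128, -125/256, -249/512, -1991/4096, -3981/8192 | -995/2048, -497/1024, -31/64, -15/32, -7/16, -3/8, -1/4, 0 } -> -7961/16384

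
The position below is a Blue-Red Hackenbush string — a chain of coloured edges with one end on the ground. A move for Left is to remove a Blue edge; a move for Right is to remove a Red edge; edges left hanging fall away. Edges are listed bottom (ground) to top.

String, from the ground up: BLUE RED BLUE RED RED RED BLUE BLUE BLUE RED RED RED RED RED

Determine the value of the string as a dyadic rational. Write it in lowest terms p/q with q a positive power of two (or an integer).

4545/8192

B: Left { 0 }, Right { · } => simplest 1
BR: Left { 0 }, Right { 1 } => simplest 1/2
BRB: Left { 0, 1/2 }, Right { 1 } => simplest 3/4
BRBR: Left { 0, 1/2 }, Right { 3/4, 1 } => simplest 5/8
BRBRR: Left { 0, 1/2 }, Right { 5/8, 3/4, 1 } => simplest 9/16
BRBRRR: Left { 0, 1/2 }, Right { 9/16, 5/8, 3/4, 1 } => simplest 17/32
BRBRRRB: Left { 0, 1/2, 17/32 }, Right { 9/16, 5/8, 3/4, 1 } => simplest 35/64
BRBRRRBB: Left { 0, 1/2, 17/32, 35/64 }, Right { 9/16, 5/8, 3/4, 1 } => simplest 71/128
BRBRRRBBB: Left { 0, 1/2, 17/32, 35/64, 71/128 }, Right { 9/16, 5/8, 3/4, 1 } => simplest 143/256
BRBRRRBBBR: Left { 0, 1/2, 17/32, 35/64, 71/128 }, Right { 143/256, 9/16, 5/8, 3/4, 1 } => simplest 285/512
BRBRRRBBBRR: Left { 0, 1/2, 17/32, 35/64, 71/128 }, Right { 285/512, 143/256, 9/16, 5/8, 3/4, 1 } => simplest 569/1024
BRBRRRBBBRRR: Left { 0, 1/2, 17/32, 35/64, 71/128 }, Right { 569/1024, 285/512, 143/256, 9/16, 5/8, 3/4, 1 } => simplest 1137/2048
BRBRRRBBBRRRR: Left { 0, 1/2, 17/32, 35/64, 71/128 }, Right { 1137/2048, 569/1024, 285/512, 143/256, 9/16, 5/8, 3/4, 1 } => simplest 2273/4096
BRBRRRBBBRRRRR: Left { 0, 1/2, 17/32, 35/64, 71/128 }, Right { 2273/4096, 1137/2048, 569/1024, 285/512, 143/256, 9/16, 5/8, 3/4, 1 } => simplest 4545/8192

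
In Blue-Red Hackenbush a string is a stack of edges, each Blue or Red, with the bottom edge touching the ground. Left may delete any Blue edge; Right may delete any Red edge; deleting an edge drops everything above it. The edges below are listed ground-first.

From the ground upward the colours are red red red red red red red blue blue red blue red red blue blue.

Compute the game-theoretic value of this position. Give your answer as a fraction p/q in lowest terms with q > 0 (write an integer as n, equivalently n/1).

r: Left { ∅ }, Right { 0 } gives simplest -1
rr: Left { ∅ }, Right { -1, 0 } gives simplest -2
rrr: Left { ∅ }, Right { -2, -1, 0 } gives simplest -3
rrrr: Left { ∅ }, Right { -3, -2, -1, 0 } gives simplest -4
rrrrr: Left { ∅ }, Right { -4, -3, -2, -1, 0 } gives simplest -5
rrrrrr: Left { ∅ }, Right { -5, -4, -3, -2, -1, 0 } gives simplest -6
rrrrrrr: Left { ∅ }, Right { -6, -5, -4, -3, -2, -1, 0 } gives simplest -7
rrrrrrrb: Left { -7 }, Right { -6, -5, -4, -3, -2, -1, 0 } gives simplest -13/2
rrrrrrrbb: Left { -7, -13/2 }, Right { -6, -5, -4, -3, -2, -1, 0 } gives simplest -25/4
rrrrrrrbbr: Left { -7, -13/2 }, Right { -25/4, -6, -5, -4, -3, -2, -1, 0 } gives simplest -51/8
rrrrrrrbbrb: Left { -7, -13/2, -51/8 }, Right { -25/4, -6, -5, -4, -3, -2, -1, 0 } gives simplest -101/16
rrrrrrrbbrbr: Left { -7, -13/2, -51/8 }, Right { -101/16, -25/4, -6, -5, -4, -3, -2, -1, 0 } gives simplest -203/32
rrrrrrrbbrbrr: Left { -7, -13/2, -51/8 }, Right { -203/32, -101/16, -25/4, -6, -5, -4, -3, -2, -1, 0 } gives simplest -407/64
rrrrrrrbbrbrrb: Left { -7, -13/2, -51/8, -407/64 }, Right { -203/32, -101/16, -25/4, -6, -5, -4, -3, -2, -1, 0 } gives simplest -813/128
rrrrrrrbbrbrrbb: Left { -7, -13/2, -51/8, -407/64, -813/128 }, Right { -203/32, -101/16, -25/4, -6, -5, -4, -3, -2, -1, 0 } gives simplest -1625/256

-1625/256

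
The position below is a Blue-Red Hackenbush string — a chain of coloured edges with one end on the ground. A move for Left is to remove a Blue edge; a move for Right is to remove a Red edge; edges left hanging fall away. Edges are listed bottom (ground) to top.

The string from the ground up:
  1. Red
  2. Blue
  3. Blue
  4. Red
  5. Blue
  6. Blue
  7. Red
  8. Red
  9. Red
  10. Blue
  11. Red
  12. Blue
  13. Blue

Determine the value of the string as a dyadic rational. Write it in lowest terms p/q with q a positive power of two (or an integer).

Recurse on prefixes of the 13-edge string Red Blue Blue Red Blue Blue Red Red Red Blue Red Blue Blue:
val_1 [R]  L=[∅]  R=[0]  -> -1
val_2 [RB]  L=[-1]  R=[0]  -> -1/2
val_3 [RBB]  L=[-1; -1/2]  R=[0]  -> -1/4
val_4 [RBBR]  L=[-1; -1/2]  R=[-1/4; 0]  -> -3/8
val_5 [RBBRB]  L=[-1; -1/2; -3/8]  R=[-1/4; 0]  -> -5/16
val_6 [RBBRBB]  L=[-1; -1/2; -3/8; -5/16]  R=[-1/4; 0]  -> -9/32
val_7 [RBBRBBR]  L=[-1; -1/2; -3/8; -5/16]  R=[-9/32; -1/4; 0]  -> -19/64
val_8 [RBBRBBRR]  L=[-1; -1/2; -3/8; -5/16]  R=[-19/64; -9/32; -1/4; 0]  -> -39/128
val_9 [RBBRBBRRR]  L=[-1; -1/2; -3/8; -5/16]  R=[-39/128; -19/64; -9/32; -1/4; 0]  -> -79/256
val_10 [RBBRBBRRRB]  L=[-1; -1/2; -3/8; -5/16; -79/256]  R=[-39/128; -19/64; -9/32; -1/4; 0]  -> -157/512
val_11 [RBBRBBRRRBR]  L=[-1; -1/2; -3/8; -5/16; -79/256]  R=[-157/512; -39/128; -19/64; -9/32; -1/4; 0]  -> -315/1024
val_12 [RBBRBBRRRBRB]  L=[-1; -1/2; -3/8; -5/16; -79/256; -315/1024]  R=[-157/512; -39/128; -19/64; -9/32; -1/4; 0]  -> -629/2048
val_13 [RBBRBBRRRBRBB]  L=[-1; -1/2; -3/8; -5/16; -79/256; -315/1024; -629/2048]  R=[-157/512; -39/128; -19/64; -9/32; -1/4; 0]  -> -1257/4096

-1257/4096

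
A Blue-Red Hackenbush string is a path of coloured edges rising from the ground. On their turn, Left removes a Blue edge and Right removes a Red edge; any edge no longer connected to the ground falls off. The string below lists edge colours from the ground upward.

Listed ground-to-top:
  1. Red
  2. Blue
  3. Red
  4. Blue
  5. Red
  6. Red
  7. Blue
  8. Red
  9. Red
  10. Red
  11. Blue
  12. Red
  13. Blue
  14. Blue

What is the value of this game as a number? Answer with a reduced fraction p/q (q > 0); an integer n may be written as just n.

-5865/8192

val_1 [R]  L=[none]  R=[0]  — -1
val_2 [RB]  L=[-1]  R=[0]  — -1/2
val_3 [RBR]  L=[-1]  R=[-1/2; 0]  — -3/4
val_4 [RBRB]  L=[-1; -3/4]  R=[-1/2; 0]  — -5/8
val_5 [RBRBR]  L=[-1; -3/4]  R=[-5/8; -1/2; 0]  — -11/16
val_6 [RBRBRR]  L=[-1; -3/4]  R=[-11/16; -5/8; -1/2; 0]  — -23/32
val_7 [RBRBRRB]  L=[-1; -3/4; -23/32]  R=[-11/16; -5/8; -1/2; 0]  — -45/64
val_8 [RBRBRRBR]  L=[-1; -3/4; -23/32]  R=[-45/64; -11/16; -5/8; -1/2; 0]  — -91/128
val_9 [RBRBRRBRR]  L=[-1; -3/4; -23/32]  R=[-91/128; -45/64; -11/16; -5/8; -1/2; 0]  — -183/256
val_10 [RBRBRRBRRR]  L=[-1; -3/4; -23/32]  R=[-183/256; -91/128; -45/64; -11/16; -5/8; -1/2; 0]  — -367/512
val_11 [RBRBRRBRRRB]  L=[-1; -3/4; -23/32; -367/512]  R=[-183/256; -91/128; -45/64; -11/16; -5/8; -1/2; 0]  — -733/1024
val_12 [RBRBRRBRRRBR]  L=[-1; -3/4; -23/32; -367/512]  R=[-733/1024; -183/256; -91/128; -45/64; -11/16; -5/8; -1/2; 0]  — -1467/2048
val_13 [RBRBRRBRRRBRB]  L=[-1; -3/4; -23/32; -367/512; -1467/2048]  R=[-733/1024; -183/256; -91/128; -45/64; -11/16; -5/8; -1/2; 0]  — -2933/4096
val_14 [RBRBRRBRRRBRBB]  L=[-1; -3/4; -23/32; -367/512; -1467/2048; -2933/4096]  R=[-733/1024; -183/256; -91/128; -45/64; -11/16; -5/8; -1/2; 0]  — -5865/8192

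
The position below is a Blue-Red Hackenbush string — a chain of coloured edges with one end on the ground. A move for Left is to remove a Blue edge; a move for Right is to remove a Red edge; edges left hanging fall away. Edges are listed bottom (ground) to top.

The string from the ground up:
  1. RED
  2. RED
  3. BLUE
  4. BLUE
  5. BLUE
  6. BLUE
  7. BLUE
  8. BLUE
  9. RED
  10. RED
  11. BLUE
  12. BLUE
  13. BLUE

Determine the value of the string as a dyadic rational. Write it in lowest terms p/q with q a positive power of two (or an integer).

R: Left { (no moves) }, Right { 0 } gives simplest -1
RR: Left { (no moves) }, Right { -1; 0 } gives simplest -2
RRB: Left { -2 }, Right { -1; 0 } gives simplest -3/2
RRBB: Left { -2; -3/2 }, Right { -1; 0 } gives simplest -5/4
RRBBB: Left { -2; -3/2; -5/4 }, Right { -1; 0 } gives simplest -9/8
RRBBBB: Left { -2; -3/2; -5/4; -9/8 }, Right { -1; 0 } gives simplest -17/16
RRBBBBB: Left { -2; -3/2; -5/4; -9/8; -17/16 }, Right { -1; 0 } gives simplest -33/32
RRBBBBBB: Left { -2; -3/2; -5/4; -9/8; -17/16; -33/32 }, Right { -1; 0 } gives simplest -65/64
RRBBBBBBR: Left { -2; -3/2; -5/4; -9/8; -17/16; -33/32 }, Right { -65/64; -1; 0 } gives simplest -131/128
RRBBBBBBRR: Left { -2; -3/2; -5/4; -9/8; -17/16; -33/32 }, Right { -131/128; -65/64; -1; 0 } gives simplest -263/256
RRBBBBBBRRB: Left { -2; -3/2; -5/4; -9/8; -17/16; -33/32; -263/256 }, Right { -131/128; -65/64; -1; 0 } gives simplest -525/512
RRBBBBBBRRBB: Left { -2; -3/2; -5/4; -9/8; -17/16; -33/32; -263/256; -525/512 }, Right { -131/128; -65/64; -1; 0 } gives simplest -1049/1024
RRBBBBBBRRBBB: Left { -2; -3/2; -5/4; -9/8; -17/16; -33/32; -263/256; -525/512; -1049/1024 }, Right { -131/128; -65/64; -1; 0 } gives simplest -2097/2048

-2097/2048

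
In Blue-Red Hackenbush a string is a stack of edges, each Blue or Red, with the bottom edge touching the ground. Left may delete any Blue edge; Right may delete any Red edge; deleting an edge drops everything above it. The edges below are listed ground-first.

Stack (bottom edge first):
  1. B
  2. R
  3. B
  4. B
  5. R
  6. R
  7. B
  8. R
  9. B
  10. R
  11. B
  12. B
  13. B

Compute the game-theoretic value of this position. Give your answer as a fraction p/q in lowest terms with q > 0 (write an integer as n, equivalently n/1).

3247/4096

1 of 13 · B · max L 0 · min R +∞ → 1
2 of 13 · BR · max L 0 · min R 1 → 1/2
3 of 13 · BRB · max L 1/2 · min R 1 → 3/4
4 of 13 · BRBB · max L 3/4 · min R 1 → 7/8
5 of 13 · BRBBR · max L 3/4 · min R 7/8 → 13/16
6 of 13 · BRBBRR · max L 3/4 · min R 13/16 → 25/32
7 of 13 · BRBBRRB · max L 25/32 · min R 13/16 → 51/64
8 of 13 · BRBBRRBR · max L 25/32 · min R 51/64 → 101/128
9 of 13 · BRBBRRBRB · max L 101/128 · min R 51/64 → 203/256
10 of 13 · BRBBRRBRBR · max L 101/128 · min R 203/256 → 405/512
11 of 13 · BRBBRRBRBRB · max L 405/512 · min R 203/256 → 811/1024
12 of 13 · BRBBRRBRBRBB · max L 811/1024 · min R 203/256 → 1623/2048
13 of 13 · BRBBRRBRBRBBB · max L 1623/2048 · min R 203/256 → 3247/4096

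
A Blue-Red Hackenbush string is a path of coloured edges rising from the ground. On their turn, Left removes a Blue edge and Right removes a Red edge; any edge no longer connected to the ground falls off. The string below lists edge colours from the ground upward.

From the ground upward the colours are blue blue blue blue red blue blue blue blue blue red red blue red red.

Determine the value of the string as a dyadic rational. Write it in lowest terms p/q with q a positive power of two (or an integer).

G_1 [b]  L=[0]  R=[∅]  => 1
G_2 [bb]  L=[0 1]  R=[∅]  => 2
G_3 [bbb]  L=[0 1 2]  R=[∅]  => 3
G_4 [bbbb]  L=[0 1 2 3]  R=[∅]  => 4
G_5 [bbbbr]  L=[0 1 2 3]  R=[4]  => 7/2
G_6 [bbbbrb]  L=[0 1 2 3 7/2]  R=[4]  => 15/4
G_7 [bbbbrbb]  L=[0 1 2 3 7/2 15/4]  R=[4]  => 31/8
G_8 [bbbbrbbb]  L=[0 1 2 3 7/2 15/4 31/8]  R=[4]  => 63/16
G_9 [bbbbrbbbb]  L=[0 1 2 3 7/2 15/4 31/8 63/16]  R=[4]  => 127/32
G_10 [bbbbrbbbbb]  L=[0 1 2 3 7/2 15/4 31/8 63/16 127/32]  R=[4]  => 255/64
G_11 [bbbbrbbbbbr]  L=[0 1 2 3 7/2 15/4 31/8 63/16 127/32]  R=[255/64 4]  => 509/128
G_12 [bbbbrbbbbbrr]  L=[0 1 2 3 7/2 15/4 31/8 63/16 127/32]  R=[509/128 255/64 4]  => 1017/256
G_13 [bbbbrbbbbbrrb]  L=[0 1 2 3 7/2 15/4 31/8 63/16 127/32 1017/256]  R=[509/128 255/64 4]  => 2035/512
G_14 [bbbbrbbbbbrrbr]  L=[0 1 2 3 7/2 15/4 31/8 63/16 127/32 1017/256]  R=[2035/512 509/128 255/64 4]  => 4069/1024
G_15 [bbbbrbbbbbrrbrr]  L=[0 1 2 3 7/2 15/4 31/8 63/16 127/32 1017/256]  R=[4069/1024 2035/512 509/128 255/64 4]  => 8137/2048

8137/2048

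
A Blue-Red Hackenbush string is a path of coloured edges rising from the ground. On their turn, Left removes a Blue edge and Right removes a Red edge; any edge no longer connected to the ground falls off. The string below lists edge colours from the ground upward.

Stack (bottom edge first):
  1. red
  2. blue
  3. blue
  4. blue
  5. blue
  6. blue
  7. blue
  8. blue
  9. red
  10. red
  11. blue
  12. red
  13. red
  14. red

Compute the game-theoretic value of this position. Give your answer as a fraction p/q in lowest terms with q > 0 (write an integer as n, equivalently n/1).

-111/8192

edge 1 of 14 (red): { ∅ | 0 } = -1
edge 2 of 14 (blue): { -1 | 0 } = -1/2
edge 3 of 14 (blue): { -1; -1/2 | 0 } = -1/4
edge 4 of 14 (blue): { -1; -1/2; -1/4 | 0 } = -1/8
edge 5 of 14 (blue): { -1; -1/2; -1/4; -1/8 | 0 } = -1/16
edge 6 of 14 (blue): { -1; -1/2; -1/4; -1/8; -1/16 | 0 } = -1/32
edge 7 of 14 (blue): { -1; -1/2; -1/4; -1/8; -1/16; -1/32 | 0 } = -1/64
edge 8 of 14 (blue): { -1; -1/2; -1/4; -1/8; -1/16; -1/32; -1/64 | 0 } = -1/128
edge 9 of 14 (red): { -1; -1/2; -1/4; -1/8; -1/16; -1/32; -1/64 | -1/128; 0 } = -3/256
edge 10 of 14 (red): { -1; -1/2; -1/4; -1/8; -1/16; -1/32; -1/64 | -3/256; -1/128; 0 } = -7/512
edge 11 of 14 (blue): { -1; -1/2; -1/4; -1/8; -1/16; -1/32; -1/64; -7/512 | -3/256; -1/128; 0 } = -13/1024
edge 12 of 14 (red): { -1; -1/2; -1/4; -1/8; -1/16; -1/32; -1/64; -7/512 | -13/1024; -3/256; -1/128; 0 } = -27/2048
edge 13 of 14 (red): { -1; -1/2; -1/4; -1/8; -1/16; -1/32; -1/64; -7/512 | -27/2048; -13/1024; -3/256; -1/128; 0 } = -55/4096
edge 14 of 14 (red): { -1; -1/2; -1/4; -1/8; -1/16; -1/32; -1/64; -7/512 | -55/4096; -27/2048; -13/1024; -3/256; -1/128; 0 } = -111/8192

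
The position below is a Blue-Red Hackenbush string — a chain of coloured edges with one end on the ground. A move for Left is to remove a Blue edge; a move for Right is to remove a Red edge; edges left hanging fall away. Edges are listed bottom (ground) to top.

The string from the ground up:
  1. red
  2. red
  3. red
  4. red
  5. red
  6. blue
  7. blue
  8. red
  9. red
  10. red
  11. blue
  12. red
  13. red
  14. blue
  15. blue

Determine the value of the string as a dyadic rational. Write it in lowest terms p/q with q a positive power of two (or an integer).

-4569/1024

1 of 15 · r · max L −∞ · min R 0 so -1
2 of 15 · rr · max L −∞ · min R -1 so -2
3 of 15 · rrr · max L −∞ · min R -2 so -3
4 of 15 · rrrr · max L −∞ · min R -3 so -4
5 of 15 · rrrrr · max L −∞ · min R -4 so -5
6 of 15 · rrrrrb · max L -5 · min R -4 so -9/2
7 of 15 · rrrrrbb · max L -9/2 · min R -4 so -17/4
8 of 15 · rrrrrbbr · max L -9/2 · min R -17/4 so -35/8
9 of 15 · rrrrrbbrr · max L -9/2 · min R -35/8 so -71/16
10 of 15 · rrrrrbbrrr · max L -9/2 · min R -71/16 so -143/32
11 of 15 · rrrrrbbrrrb · max L -143/32 · min R -71/16 so -285/64
12 of 15 · rrrrrbbrrrbr · max L -143/32 · min R -285/64 so -571/128
13 of 15 · rrrrrbbrrrbrr · max L -143/32 · min R -571/128 so -1143/256
14 of 15 · rrrrrbbrrrbrrb · max L -1143/256 · min R -571/128 so -2285/512
15 of 15 · rrrrrbbrrrbrrbb · max L -2285/512 · min R -571/128 so -4569/1024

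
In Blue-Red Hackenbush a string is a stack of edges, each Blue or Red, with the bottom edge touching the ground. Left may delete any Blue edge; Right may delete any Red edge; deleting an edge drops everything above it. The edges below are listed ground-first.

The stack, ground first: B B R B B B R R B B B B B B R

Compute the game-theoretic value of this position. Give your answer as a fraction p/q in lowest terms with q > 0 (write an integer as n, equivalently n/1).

Recurse on prefixes of the 15-edge string B B R B B B R R B B B B B B R:
B: Left { 0 }, Right {  } — simplest 1
BB: Left { 0,1 }, Right {  } — simplest 2
BBR: Left { 0,1 }, Right { 2 } — simplest 3/2
BBRB: Left { 0,1,3/2 }, Right { 2 } — simplest 7/4
BBRBB: Left { 0,1,3/2,7/4 }, Right { 2 } — simplest 15/8
BBRBBB: Left { 0,1,3/2,7/4,15/8 }, Right { 2 } — simplest 31/16
BBRBBBR: Left { 0,1,3/2,7/4,15/8 }, Right { 31/16,2 } — simplest 61/32
BBRBBBRR: Left { 0,1,3/2,7/4,15/8 }, Right { 61/32,31/16,2 } — simplest 121/64
BBRBBBRRB: Left { 0,1,3/2,7/4,15/8,121/64 }, Right { 61/32,31/16,2 } — simplest 243/128
BBRBBBRRBB: Left { 0,1,3/2,7/4,15/8,121/64,243/128 }, Right { 61/32,31/16,2 } — simplest 487/256
BBRBBBRRBBB: Left { 0,1,3/2,7/4,15/8,121/64,243/128,487/256 }, Right { 61/32,31/16,2 } — simplest 975/512
BBRBBBRRBBBB: Left { 0,1,3/2,7/4,15/8,121/64,243/128,487/256,975/512 }, Right { 61/32,31/16,2 } — simplest 1951/1024
BBRBBBRRBBBBB: Left { 0,1,3/2,7/4,15/8,121/64,243/128,487/256,975/512,1951/1024 }, Right { 61/32,31/16,2 } — simplest 3903/2048
BBRBBBRRBBBBBB: Left { 0,1,3/2,7/4,15/8,121/64,243/128,487/256,975/512,1951/1024,3903/2048 }, Right { 61/32,31/16,2 } — simplest 7807/4096
BBRBBBRRBBBBBBR: Left { 0,1,3/2,7/4,15/8,121/64,243/128,487/256,975/512,1951/1024,3903/2048 }, Right { 7807/4096,61/32,31/16,2 } — simplest 15613/8192

15613/8192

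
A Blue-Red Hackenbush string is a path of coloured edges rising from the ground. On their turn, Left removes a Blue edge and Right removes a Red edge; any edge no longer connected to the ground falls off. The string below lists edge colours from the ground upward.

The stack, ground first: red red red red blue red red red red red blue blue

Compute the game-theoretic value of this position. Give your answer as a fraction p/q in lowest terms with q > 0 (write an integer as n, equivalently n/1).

-1017/256

Recurse on prefixes of the 12-edge string red red red red blue red red red red red blue blue:
step 1: add red to get r; options L={ · } R={ 0 } gives -1
step 2: add red to get rr; options L={ · } R={ -1, 0 } gives -2
step 3: add red to get rrr; options L={ · } R={ -2, -1, 0 } gives -3
step 4: add red to get rrrr; options L={ · } R={ -3, -2, -1, 0 } gives -4
step 5: add blue to get rrrrb; options L={ -4 } R={ -3, -2, -1, 0 } gives -7/2
step 6: add red to get rrrrbr; options L={ -4 } R={ -7/2, -3, -2, -1, 0 } gives -15/4
step 7: add red to get rrrrbrr; options L={ -4 } R={ -15/4, -7/2, -3, -2, -1, 0 } gives -31/8
step 8: add red to get rrrrbrrr; options L={ -4 } R={ -31/8, -15/4, -7/2, -3, -2, -1, 0 } gives -63/16
step 9: add red to get rrrrbrrrr; options L={ -4 } R={ -63/16, -31/8, -15/4, -7/2, -3, -2, -1, 0 } gives -127/32
step 10: add red to get rrrrbrrrrr; options L={ -4 } R={ -127/32, -63/16, -31/8, -15/4, -7/2, -3, -2, -1, 0 } gives -255/64
step 11: add blue to get rrrrbrrrrrb; options L={ -4, -255/64 } R={ -127/32, -63/16, -31/8, -15/4, -7/2, -3, -2, -1, 0 } gives -509/128
step 12: add blue to get rrrrbrrrrrbb; options L={ -4, -255/64, -509/128 } R={ -127/32, -63/16, -31/8, -15/4, -7/2, -3, -2, -1, 0 } gives -1017/256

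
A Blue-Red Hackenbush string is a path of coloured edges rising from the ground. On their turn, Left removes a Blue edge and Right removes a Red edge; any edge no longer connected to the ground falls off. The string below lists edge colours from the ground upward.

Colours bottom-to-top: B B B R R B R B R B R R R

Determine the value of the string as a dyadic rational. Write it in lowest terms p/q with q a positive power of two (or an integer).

2385/1024

B: Left { 0 }, Right { · } = simplest 1
BB: Left { 0, 1 }, Right { · } = simplest 2
BBB: Left { 0, 1, 2 }, Right { · } = simplest 3
BBBR: Left { 0, 1, 2 }, Right { 3 } = simplest 5/2
BBBRR: Left { 0, 1, 2 }, Right { 5/2, 3 } = simplest 9/4
BBBRRB: Left { 0, 1, 2, 9/4 }, Right { 5/2, 3 } = simplest 19/8
BBBRRBR: Left { 0, 1, 2, 9/4 }, Right { 19/8, 5/2, 3 } = simplest 37/16
BBBRRBRB: Left { 0, 1, 2, 9/4, 37/16 }, Right { 19/8, 5/2, 3 } = simplest 75/32
BBBRRBRBR: Left { 0, 1, 2, 9/4, 37/16 }, Right { 75/32, 19/8, 5/2, 3 } = simplest 149/64
BBBRRBRBRB: Left { 0, 1, 2, 9/4, 37/16, 149/64 }, Right { 75/32, 19/8, 5/2, 3 } = simplest 299/128
BBBRRBRBRBR: Left { 0, 1, 2, 9/4, 37/16, 149/64 }, Right { 299/128, 75/32, 19/8, 5/2, 3 } = simplest 597/256
BBBRRBRBRBRR: Left { 0, 1, 2, 9/4, 37/16, 149/64 }, Right { 597/256, 299/128, 75/32, 19/8, 5/2, 3 } = simplest 1193/512
BBBRRBRBRBRRR: Left { 0, 1, 2, 9/4, 37/16, 149/64 }, Right { 1193/512, 597/256, 299/128, 75/32, 19/8, 5/2, 3 } = simplest 2385/1024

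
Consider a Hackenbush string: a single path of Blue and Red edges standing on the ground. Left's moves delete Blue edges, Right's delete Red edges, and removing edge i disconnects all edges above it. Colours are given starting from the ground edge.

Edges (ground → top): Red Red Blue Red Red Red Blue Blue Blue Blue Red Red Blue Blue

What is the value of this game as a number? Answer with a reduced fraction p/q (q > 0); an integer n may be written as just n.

-7705/4096

step 1: add Red to get R; options L={  } R={ 0 } → -1
step 2: add Red to get RR; options L={  } R={ -1, 0 } → -2
step 3: add Blue to get RRB; options L={ -2 } R={ -1, 0 } → -3/2
step 4: add Red to get RRBR; options L={ -2 } R={ -3/2, -1, 0 } → -7/4
step 5: add Red to get RRBRR; options L={ -2 } R={ -7/4, -3/2, -1, 0 } → -15/8
step 6: add Red to get RRBRRR; options L={ -2 } R={ -15/8, -7/4, -3/2, -1, 0 } → -31/16
step 7: add Blue to get RRBRRRB; options L={ -2, -31/16 } R={ -15/8, -7/4, -3/2, -1, 0 } → -61/32
step 8: add Blue to get RRBRRRBB; options L={ -2, -31/16, -61/32 } R={ -15/8, -7/4, -3/2, -1, 0 } → -121/64
step 9: add Blue to get RRBRRRBBB; options L={ -2, -31/16, -61/32, -121/64 } R={ -15/8, -7/4, -3/2, -1, 0 } → -241/128
step 10: add Blue to get RRBRRRBBBB; options L={ -2, -31/16, -61/32, -121/64, -241/128 } R={ -15/8, -7/4, -3/2, -1, 0 } → -481/256
step 11: add Red to get RRBRRRBBBBR; options L={ -2, -31/16, -61/32, -121/64, -241/128 } R={ -481/256, -15/8, -7/4, -3/2, -1, 0 } → -963/512
step 12: add Red to get RRBRRRBBBBRR; options L={ -2, -31/16, -61/32, -121/64, -241/128 } R={ -963/512, -481/256, -15/8, -7/4, -3/2, -1, 0 } → -1927/1024
step 13: add Blue to get RRBRRRBBBBRRB; options L={ -2, -31/16, -61/32, -121/64, -241/128, -1927/1024 } R={ -963/512, -481/256, -15/8, -7/4, -3/2, -1, 0 } → -3853/2048
step 14: add Blue to get RRBRRRBBBBRRBB; options L={ -2, -31/16, -61/32, -121/64, -241/128, -1927/1024, -3853/2048 } R={ -963/512, -481/256, -15/8, -7/4, -3/2, -1, 0 } → -7705/4096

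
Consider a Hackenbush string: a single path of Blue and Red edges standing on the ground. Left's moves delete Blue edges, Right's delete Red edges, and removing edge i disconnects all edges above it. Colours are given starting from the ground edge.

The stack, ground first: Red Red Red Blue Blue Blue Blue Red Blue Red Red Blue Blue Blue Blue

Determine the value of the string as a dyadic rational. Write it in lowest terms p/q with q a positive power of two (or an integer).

-8545/4096

Recurse on prefixes of the 15-edge string Red Red Red Blue Blue Blue Blue Red Blue Red Red Blue Blue Blue Blue:
1 of 15 · R · max L −∞ · min R 0 ⇒ -1
2 of 15 · RR · max L −∞ · min R -1 ⇒ -2
3 of 15 · RRR · max L −∞ · min R -2 ⇒ -3
4 of 15 · RRRB · max L -3 · min R -2 ⇒ -5/2
5 of 15 · RRRBB · max L -5/2 · min R -2 ⇒ -9/4
6 of 15 · RRRBBB · max L -9/4 · min R -2 ⇒ -17/8
7 of 15 · RRRBBBB · max L -17/8 · min R -2 ⇒ -33/16
8 of 15 · RRRBBBBR · max L -17/8 · min R -33/16 ⇒ -67/32
9 of 15 · RRRBBBBRB · max L -67/32 · min R -33/16 ⇒ -133/64
10 of 15 · RRRBBBBRBR · max L -67/32 · min R -133/64 ⇒ -267/128
11 of 15 · RRRBBBBRBRR · max L -67/32 · min R -267/128 ⇒ -535/256
12 of 15 · RRRBBBBRBRRB · max L -535/256 · min R -267/128 ⇒ -1069/512
13 of 15 · RRRBBBBRBRRBB · max L -1069/512 · min R -267/128 ⇒ -2137/1024
14 of 15 · RRRBBBBRBRRBBB · max L -2137/1024 · min R -267/128 ⇒ -4273/2048
15 of 15 · RRRBBBBRBRRBBBB · max L -4273/2048 · min R -267/128 ⇒ -8545/4096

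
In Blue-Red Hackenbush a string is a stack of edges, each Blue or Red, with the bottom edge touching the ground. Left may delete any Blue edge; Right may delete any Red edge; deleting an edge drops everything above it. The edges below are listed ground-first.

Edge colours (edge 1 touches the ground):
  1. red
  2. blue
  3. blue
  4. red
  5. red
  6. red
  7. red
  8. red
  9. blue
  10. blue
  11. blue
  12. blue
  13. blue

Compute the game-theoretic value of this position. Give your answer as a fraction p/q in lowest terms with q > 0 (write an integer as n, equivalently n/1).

1 of 13 · r · max L −∞ · min R 0 gives -1
2 of 13 · rb · max L -1 · min R 0 gives -1/2
3 of 13 · rbb · max L -1/2 · min R 0 gives -1/4
4 of 13 · rbbr · max L -1/2 · min R -1/4 gives -3/8
5 of 13 · rbbrr · max L -1/2 · min R -3/8 gives -7/16
6 of 13 · rbbrrr · max L -1/2 · min R -7/16 gives -15/32
7 of 13 · rbbrrrr · max L -1/2 · min R -15/32 gives -31/64
8 of 13 · rbbrrrrr · max L -1/2 · min R -31/64 gives -63/128
9 of 13 · rbbrrrrrb · max L -63/128 · min R -31/64 gives -125/256
10 of 13 · rbbrrrrrbb · max L -125/256 · min R -31/64 gives -249/512
11 of 13 · rbbrrrrrbbb · max L -249/512 · min R -31/64 gives -497/1024
12 of 13 · rbbrrrrrbbbb · max L -497/1024 · min R -31/64 gives -993/2048
13 of 13 · rbbrrrrrbbbbb · max L -993/2048 · min R -31/64 gives -1985/4096

-1985/4096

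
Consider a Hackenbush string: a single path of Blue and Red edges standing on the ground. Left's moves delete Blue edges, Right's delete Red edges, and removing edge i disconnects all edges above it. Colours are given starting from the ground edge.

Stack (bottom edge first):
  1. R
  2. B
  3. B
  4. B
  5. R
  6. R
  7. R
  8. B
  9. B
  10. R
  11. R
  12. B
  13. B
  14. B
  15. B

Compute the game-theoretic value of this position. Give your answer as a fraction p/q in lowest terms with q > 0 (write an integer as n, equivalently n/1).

-3681/16384

Recurse on prefixes of the 15-edge string R B B B R R R B B R R B B B B:
value(R) = { · | 0 } → -1
value(RB) = { -1 | 0 } → -1/2
value(RBB) = { -1; -1/2 | 0 } → -1/4
value(RBBB) = { -1; -1/2; -1/4 | 0 } → -1/8
value(RBBBR) = { -1; -1/2; -1/4 | -1/8; 0 } → -3/16
value(RBBBRR) = { -1; -1/2; -1/4 | -3/16; -1/8; 0 } → -7/32
value(RBBBRRR) = { -1; -1/2; -1/4 | -7/32; -3/16; -1/8; 0 } → -15/64
value(RBBBRRRB) = { -1; -1/2; -1/4; -15/64 | -7/32; -3/16; -1/8; 0 } → -29/128
value(RBBBRRRBB) = { -1; -1/2; -1/4; -15/64; -29/128 | -7/32; -3/16; -1/8; 0 } → -57/256
value(RBBBRRRBBR) = { -1; -1/2; -1/4; -15/64; -29/128 | -57/256; -7/32; -3/16; -1/8; 0 } → -115/512
value(RBBBRRRBBRR) = { -1; -1/2; -1/4; -15/64; -29/128 | -115/512; -57/256; -7/32; -3/16; -1/8; 0 } → -231/1024
value(RBBBRRRBBRRB) = { -1; -1/2; -1/4; -15/64; -29/128; -231/1024 | -115/512; -57/256; -7/32; -3/16; -1/8; 0 } → -461/2048
value(RBBBRRRBBRRBB) = { -1; -1/2; -1/4; -15/64; -29/128; -231/1024; -461/2048 | -115/512; -57/256; -7/32; -3/16; -1/8; 0 } → -921/4096
value(RBBBRRRBBRRBBB) = { -1; -1/2; -1/4; -15/64; -29/128; -231/1024; -461/2048; -921/4096 | -115/512; -57/256; -7/32; -3/16; -1/8; 0 } → -1841/8192
value(RBBBRRRBBRRBBBB) = { -1; -1/2; -1/4; -15/64; -29/128; -231/1024; -461/2048; -921/4096; -1841/8192 | -115/512; -57/256; -7/32; -3/16; -1/8; 0 } → -3681/16384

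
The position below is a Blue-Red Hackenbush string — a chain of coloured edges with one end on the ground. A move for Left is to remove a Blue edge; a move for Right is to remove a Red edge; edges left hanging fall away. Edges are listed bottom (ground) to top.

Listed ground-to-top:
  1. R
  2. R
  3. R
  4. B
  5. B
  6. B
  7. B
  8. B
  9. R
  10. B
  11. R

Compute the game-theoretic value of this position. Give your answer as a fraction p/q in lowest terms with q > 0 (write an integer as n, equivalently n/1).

R: Left { none }, Right { 0 } gives simplest -1
RR: Left { none }, Right { -1; 0 } gives simplest -2
RRR: Left { none }, Right { -2; -1; 0 } gives simplest -3
RRRB: Left { -3 }, Right { -2; -1; 0 } gives simplest -5/2
RRRBB: Left { -3; -5/2 }, Right { -2; -1; 0 } gives simplest -9/4
RRRBBB: Left { -3; -5/2; -9/4 }, Right { -2; -1; 0 } gives simplest -17/8
RRRBBBB: Left { -3; -5/2; -9/4; -17/8 }, Right { -2; -1; 0 } gives simplest -33/16
RRRBBBBB: Left { -3; -5/2; -9/4; -17/8; -33/16 }, Right { -2; -1; 0 } gives simplest -65/32
RRRBBBBBR: Left { -3; -5/2; -9/4; -17/8; -33/16 }, Right { -65/32; -2; -1; 0 } gives simplest -131/64
RRRBBBBBRB: Left { -3; -5/2; -9/4; -17/8; -33/16; -131/64 }, Right { -65/32; -2; -1; 0 } gives simplest -261/128
RRRBBBBBRBR: Left { -3; -5/2; -9/4; -17/8; -33/16; -131/64 }, Right { -261/128; -65/32; -2; -1; 0 } gives simplest -523/256

-523/256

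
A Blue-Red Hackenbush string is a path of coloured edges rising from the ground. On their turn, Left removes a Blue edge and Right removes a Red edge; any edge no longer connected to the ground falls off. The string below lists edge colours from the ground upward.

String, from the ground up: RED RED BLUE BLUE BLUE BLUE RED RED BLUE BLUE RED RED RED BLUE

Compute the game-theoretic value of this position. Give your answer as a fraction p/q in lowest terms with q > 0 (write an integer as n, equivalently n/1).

-4509/4096

1 of 14 · R · max L −∞ · min R 0 → -1
2 of 14 · RR · max L −∞ · min R -1 → -2
3 of 14 · RRB · max L -2 · min R -1 → -3/2
4 of 14 · RRBB · max L -3/2 · min R -1 → -5/4
5 of 14 · RRBBB · max L -5/4 · min R -1 → -9/8
6 of 14 · RRBBBB · max L -9/8 · min R -1 → -17/16
7 of 14 · RRBBBBR · max L -9/8 · min R -17/16 → -35/32
8 of 14 · RRBBBBRR · max L -9/8 · min R -35/32 → -71/64
9 of 14 · RRBBBBRRB · max L -71/64 · min R -35/32 → -141/128
10 of 14 · RRBBBBRRBB · max L -141/128 · min R -35/32 → -281/256
11 of 14 · RRBBBBRRBBR · max L -141/128 · min R -281/256 → -563/512
12 of 14 · RRBBBBRRBBRR · max L -141/128 · min R -563/512 → -1127/1024
13 of 14 · RRBBBBRRBBRRR · max L -141/128 · min R -1127/1024 → -2255/2048
14 of 14 · RRBBBBRRBBRRRB · max L -2255/2048 · min R -1127/1024 → -4509/4096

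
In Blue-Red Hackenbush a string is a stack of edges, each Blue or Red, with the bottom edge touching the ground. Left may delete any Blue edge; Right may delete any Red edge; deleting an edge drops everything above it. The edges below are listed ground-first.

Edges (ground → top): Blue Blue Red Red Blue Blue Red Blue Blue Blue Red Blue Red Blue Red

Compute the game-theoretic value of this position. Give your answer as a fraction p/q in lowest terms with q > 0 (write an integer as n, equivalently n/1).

Build G(s[:k]) for k = 1..15, string s = Blue Blue Red Red Blue Blue Red Blue Blue Blue Red Blue Red Blue Red.
step 1: add Blue to get B; options L={ 0 } R={ (no moves) } = 1
step 2: add Blue to get BB; options L={ 0, 1 } R={ (no moves) } = 2
step 3: add Red to get BBR; options L={ 0, 1 } R={ 2 } = 3/2
step 4: add Red to get BBRR; options L={ 0, 1 } R={ 3/2, 2 } = 5/4
step 5: add Blue to get BBRRB; options L={ 0, 1, 5/4 } R={ 3/2, 2 } = 11/8
step 6: add Blue to get BBRRBB; options L={ 0, 1, 5/4, 11/8 } R={ 3/2, 2 } = 23/16
step 7: add Red to get BBRRBBR; options L={ 0, 1, 5/4, 11/8 } R={ 23/16, 3/2, 2 } = 45/32
step 8: add Blue to get BBRRBBRB; options L={ 0, 1, 5/4, 11/8, 45/32 } R={ 23/16, 3/2, 2 } = 91/64
step 9: add Blue to get BBRRBBRBB; options L={ 0, 1, 5/4, 11/8, 45/32, 91/64 } R={ 23/16, 3/2, 2 } = 183/128
step 10: add Blue to get BBRRBBRBBB; options L={ 0, 1, 5/4, 11/8, 45/32, 91/64, 183/128 } R={ 23/16, 3/2, 2 } = 367/256
step 11: add Red to get BBRRBBRBBBR; options L={ 0, 1, 5/4, 11/8, 45/32, 91/64, 183/128 } R={ 367/256, 23/16, 3/2, 2 } = 733/512
step 12: add Blue to get BBRRBBRBBBRB; options L={ 0, 1, 5/4, 11/8, 45/32, 91/64, 183/128, 733/512 } R={ 367/256, 23/16, 3/2, 2 } = 1467/1024
step 13: add Red to get BBRRBBRBBBRBR; options L={ 0, 1, 5/4, 11/8, 45/32, 91/64, 183/128, 733/512 } R={ 1467/1024, 367/256, 23/16, 3/2, 2 } = 2933/2048
step 14: add Blue to get BBRRBBRBBBRBRB; options L={ 0, 1, 5/4, 11/8, 45/32, 91/64, 183/128, 733/512, 2933/2048 } R={ 1467/1024, 367/256, 23/16, 3/2, 2 } = 5867/4096
step 15: add Red to get BBRRBBRBBBRBRBR; options L={ 0, 1, 5/4, 11/8, 45/32, 91/64, 183/128, 733/512, 2933/2048 } R={ 5867/4096, 1467/1024, 367/256, 23/16, 3/2, 2 } = 11733/8192

11733/8192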